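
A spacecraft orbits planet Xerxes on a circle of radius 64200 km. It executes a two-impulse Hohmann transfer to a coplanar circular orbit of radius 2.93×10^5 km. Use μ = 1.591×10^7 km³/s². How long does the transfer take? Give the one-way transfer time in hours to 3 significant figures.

t = 16.5 hours

The Hohmann ellipse has a_t = (r₁ + r₂)/2 = 1.786×10^5 km.
Half the transfer-orbit period gives t = π√(a_t³/μ) = 59450 s.
Converting: 59450 s ÷ 3600 s/hour = 16.5 hours.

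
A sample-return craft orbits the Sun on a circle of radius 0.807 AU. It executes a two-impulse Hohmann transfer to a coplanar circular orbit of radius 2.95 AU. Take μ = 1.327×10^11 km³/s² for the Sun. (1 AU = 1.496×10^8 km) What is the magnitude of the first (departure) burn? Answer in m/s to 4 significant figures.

In km: r₁ = 0.807 × 1.496×10^8 = 1.207272×10^8 km; r₂ = 2.95 × 1.496×10^8 = 4.4132×10^8 km.
Semi-major axis of the transfer orbit: a_t = (1.207272×10^8 + 4.4132×10^8)/2 = 2.810236×10^8 km.
On the circular orbit at r = 1.207272×10^8 km, v_c = √(μ/r) = 33.154 km/s.
Vis-viva on the transfer ellipse at r = 1.207272×10^8 km gives v_t = √[μ(2/r − 1/a_t)] = 41.547 km/s.
Δv₁ = |v_t − v_c| = |41.547 − 33.154| = 8.393 km/s.

Δv₁ = 8393 m/s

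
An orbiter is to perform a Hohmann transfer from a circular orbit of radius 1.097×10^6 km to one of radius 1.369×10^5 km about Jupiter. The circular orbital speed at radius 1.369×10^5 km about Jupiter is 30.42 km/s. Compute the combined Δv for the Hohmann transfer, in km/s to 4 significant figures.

From the circular-orbit relation v² = μ/r at r = 1.369×10^5 km: μ = v²r = (30.42)² × 1.369×10^5 = 1.26684×10^8 km³/s².
The Hohmann ellipse has a_t = (r₁ + r₂)/2 = 6.1695×10^5 km.
At r₁ the circular-orbit speed is v₁ = √(μ/r₁) = 10.74627 km/s.
Transfer-orbit speed at r₁ (vis-viva equation): v_a = √[μ(2/r₁ − 1/a_t)] = 5.062142 km/s.
First burn Δv₁ = |v_a − v₁| = 5.6841 km/s.
Circular speed at r₂: v₂ = √(μ/r₂) = 30.420 km/s.
Transfer-orbit speed at r₂: v_p = √[μ(2/r₂ − 1/a_t)] = 40.564 km/s.
Second burn Δv₂ = |v₂ − v_p| = 10.144 km/s.
Δv = Δv₁ + Δv₂ = 5.6841 + 10.144 = 15.83 km/s.

Δv = 15.83 km/s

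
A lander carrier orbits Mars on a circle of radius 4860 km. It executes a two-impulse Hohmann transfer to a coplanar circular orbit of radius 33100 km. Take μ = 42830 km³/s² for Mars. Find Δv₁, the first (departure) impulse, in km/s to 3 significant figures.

Δv₁ = 0.952 km/s

Semi-major axis of the transfer orbit: a_t = (4860 + 33100)/2 = 18980 km.
Circular speed at r = 4860 km: v_c = √(μ/r) = 2.9686 km/s.
Vis-viva on the transfer ellipse at r = 4860 km gives v_t = √[μ(2/r − 1/a_t)] = 3.9203 km/s.
Δv₁ = |v_t − v_c| = |3.9203 − 2.9686| = 0.9517 km/s.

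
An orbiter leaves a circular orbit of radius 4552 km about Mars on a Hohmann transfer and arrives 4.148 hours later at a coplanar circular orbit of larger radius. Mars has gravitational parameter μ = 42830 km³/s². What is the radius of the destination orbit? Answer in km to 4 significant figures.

r₂ = 15230 km

Transfer time t = 4.148 hours = 14932.8 s, and t = π√(a_t³/μ).
So a_t = (μ t²/π²)^(1/3) = (42830 × (14932.8)² / π²)^(1/3) = 9891.1 km.
Since a_t = (r₁ + r₂)/2, r₂ = 2a_t − r₁ = 2×9891.1 − 4552 = 15230.2 km.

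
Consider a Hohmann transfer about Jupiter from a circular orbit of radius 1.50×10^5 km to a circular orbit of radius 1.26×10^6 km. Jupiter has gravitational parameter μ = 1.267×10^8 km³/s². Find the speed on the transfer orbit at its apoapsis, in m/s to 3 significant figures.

Transfer-ellipse semi-major axis a_t = (r₁ + r₂)/2 = (1.500×10^5 + 1.260×10^6)/2 = 7.050×10^5 km.
At apoapsis, r = 1.260×10^6 km.
From the vis-viva equation, v = √[μ(2/r − 1/a_t)] = 4.625 km/s.

v = 4630 m/s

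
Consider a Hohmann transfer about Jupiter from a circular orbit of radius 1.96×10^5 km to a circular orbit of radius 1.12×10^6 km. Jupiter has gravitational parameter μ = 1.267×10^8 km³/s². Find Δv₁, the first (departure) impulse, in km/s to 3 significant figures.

The Hohmann ellipse has a_t = (r₁ + r₂)/2 = 6.580×10^5 km.
Circular speed at r = 1.960×10^5 km: v_c = √(μ/r) = 25.425 km/s.
Transfer-orbit speed at the same r (vis-viva, a = a_t): v_t = √[μ(2/r − 1/a_t)] = 33.171 km/s.
Δv₁ = |v_t − v_c| = |33.171 − 25.425| = 7.746 km/s.

Δv₁ = 7.75 km/s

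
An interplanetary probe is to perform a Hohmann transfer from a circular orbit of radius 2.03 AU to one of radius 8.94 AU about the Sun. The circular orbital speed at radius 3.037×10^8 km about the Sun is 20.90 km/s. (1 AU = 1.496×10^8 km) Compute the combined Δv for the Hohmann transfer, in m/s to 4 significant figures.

From the circular-orbit relation v² = μ/r at r = 3.037×10^8 km: μ = v²r = (20.90)² × 3.037×10^8 = 1.32659×10^11 km³/s².
In km: r₁ = 2.03 × 1.496×10^8 = 3.03688×10^8 km; r₂ = 8.94 × 1.496×10^8 = 1.337424×10^9 km.
Transfer-ellipse semi-major axis a_t = (r₁ + r₂)/2 = (3.03688×10^8 + 1.337424×10^9)/2 = 8.20556×10^8 km.
At r₁ the circular-orbit speed is v₁ = √(μ/r₁) = 20.9004 km/s.
On the transfer ellipse at r₁, v² = μ(2/r − 1/a) gives v_p = √[μ(2/r₁ − 1/a_t)] = 26.6830 km/s.
First burn Δv₁ = |v_p − v₁| = 5.7826 km/s.
At r₂, v₂ = √(μ/r₂) = 9.9594 km/s.
Transfer-orbit speed at r₂: v_a = √[μ(2/r₂ − 1/a_t)] = 6.0589 km/s.
Second burn Δv₂ = |v₂ − v_a| = 3.9005 km/s.
Δv = Δv₁ + Δv₂ = 5.7826 + 3.9005 = 9.683 km/s.

Δv = 9683 m/s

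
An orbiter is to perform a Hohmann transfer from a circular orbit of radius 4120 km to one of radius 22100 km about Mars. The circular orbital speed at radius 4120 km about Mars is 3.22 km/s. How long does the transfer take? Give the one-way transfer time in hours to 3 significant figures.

From the circular-orbit relation v² = μ/r at r = 4120 km: μ = v²r = (3.22)² × 4120 = 42717.8 km³/s².
The Hohmann ellipse has a_t = (r₁ + r₂)/2 = 13110 km.
Half the transfer-orbit period gives t = π√(a_t³/μ) = 22820 s.
Converting: 22820 s ÷ 3600 s/hour = 6.34 hours.

t = 6.34 hours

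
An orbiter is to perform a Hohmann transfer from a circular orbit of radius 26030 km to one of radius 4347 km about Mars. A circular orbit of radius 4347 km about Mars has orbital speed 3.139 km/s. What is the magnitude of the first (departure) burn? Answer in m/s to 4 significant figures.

From the circular-orbit relation v² = μ/r at r = 4347 km: μ = v²r = (3.139)² × 4347 = 42832.4 km³/s².
The Hohmann ellipse has a_t = (r₁ + r₂)/2 = 15188.5 km.
On the circular orbit at r = 26030 km, v_c = √(μ/r) = 1.2828 km/s.
Transfer-orbit speed at the same r (vis-viva, a = a_t): v_t = √[μ(2/r − 1/a_t)] = 0.68626 km/s.
Δv₁ = |v_t − v_c| = |0.68626 − 1.2828| = 0.5965 km/s.

Δv₁ = 596.5 m/s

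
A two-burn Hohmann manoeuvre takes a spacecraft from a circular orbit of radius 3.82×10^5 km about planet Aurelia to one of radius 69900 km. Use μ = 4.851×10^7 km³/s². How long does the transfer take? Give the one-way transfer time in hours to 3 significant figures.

Semi-major axis of the transfer orbit: a_t = (3.820×10^5 + 69900)/2 = 2.2595×10^5 km.
Half the transfer-orbit period gives t = π√(a_t³/μ) = 48450 s.
Converting: 48450 s ÷ 3600 s/hour = 13.5 hours.

t = 13.5 hours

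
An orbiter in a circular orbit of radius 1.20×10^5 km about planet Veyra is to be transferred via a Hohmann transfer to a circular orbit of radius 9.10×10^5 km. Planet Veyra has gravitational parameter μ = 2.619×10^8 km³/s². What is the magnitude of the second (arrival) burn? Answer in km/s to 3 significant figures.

The Hohmann ellipse has a_t = (r₁ + r₂)/2 = 5.150×10^5 km.
On the circular orbit at r = 9.100×10^5 km, v_c = √(μ/r) = 16.965 km/s.
Transfer-orbit speed at the same r (vis-viva, a = a_t): v_t = √[μ(2/r − 1/a_t)] = 8.1891 km/s.
Δv₂ = |v_t − v_c| = |8.1891 − 16.965| = 8.776 km/s.

Δv₂ = 8.78 km/s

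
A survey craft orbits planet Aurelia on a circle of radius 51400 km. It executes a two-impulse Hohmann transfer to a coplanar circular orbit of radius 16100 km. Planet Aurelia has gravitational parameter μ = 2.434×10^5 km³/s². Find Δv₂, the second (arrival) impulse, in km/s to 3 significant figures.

The Hohmann ellipse has a_t = (r₁ + r₂)/2 = 33750 km.
Circular speed at r = 16100 km: v_c = √(μ/r) = 3.8882 km/s.
Transfer-orbit speed at the same r (vis-viva, a = a_t): v_t = √[μ(2/r − 1/a_t)] = 4.7984 km/s.
Δv₂ = |v_t − v_c| = |4.7984 − 3.8882| = 0.9102 km/s.

Δv₂ = 0.910 km/s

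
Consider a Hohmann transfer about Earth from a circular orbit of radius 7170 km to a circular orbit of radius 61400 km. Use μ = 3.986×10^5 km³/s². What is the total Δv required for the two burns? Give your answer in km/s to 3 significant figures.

Δv = 3.90 km/s

Semi-major axis of the transfer orbit: a_t = (7170 + 61400)/2 = 34285 km.
Circular speed at r₁: v₁ = √(μ/r₁) = √(3.986×10^5/7170) = 7.456 km/s.
On the transfer ellipse at r₁, v² = μ(2/r − 1/a) gives v_p = √[μ(2/r₁ − 1/a_t)] = 9.978 km/s.
First burn Δv₁ = |v_p − v₁| = 2.522 km/s.
Circular speed at r₂: v₂ = √(μ/r₂) = 2.548 km/s.
Transfer-orbit speed at r₂: v_a = √[μ(2/r₂ − 1/a_t)] = 1.165 km/s.
Second burn Δv₂ = |v₂ − v_a| = 1.383 km/s.
Total Δv = Δv₁ + Δv₂ = 3.905 km/s.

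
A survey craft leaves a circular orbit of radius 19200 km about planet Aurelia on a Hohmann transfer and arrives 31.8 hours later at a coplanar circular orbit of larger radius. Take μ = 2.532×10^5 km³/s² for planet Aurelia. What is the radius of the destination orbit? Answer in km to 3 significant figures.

r₂ = 1.20×10^5 km

Transfer time t = 31.8 hours = 1.1448×10^5 s, and t = π√(a_t³/μ).
So a_t = (μ t²/π²)^(1/3) = (2.532×10^5 × (1.1448×10^5)² / π²)^(1/3) = 69536 km.
Since a_t = (r₁ + r₂)/2, r₂ = 2a_t − r₁ = 2×69536 − 19200 = 1.19872×10^5 km.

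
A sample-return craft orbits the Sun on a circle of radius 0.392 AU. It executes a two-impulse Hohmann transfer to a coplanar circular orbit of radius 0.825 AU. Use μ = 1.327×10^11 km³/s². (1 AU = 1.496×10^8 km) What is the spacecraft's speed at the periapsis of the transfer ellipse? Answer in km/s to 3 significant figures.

v = 55.4 km/s

In km: r₁ = 0.392 × 1.496×10^8 = 5.86432×10^7 km; r₂ = 0.825 × 1.496×10^8 = 1.2342×10^8 km.
Transfer-ellipse semi-major axis a_t = (r₁ + r₂)/2 = (5.86432×10^7 + 1.2342×10^8)/2 = 9.10316×10^7 km.
The periapsis of the transfer ellipse is at r = 5.86432×10^7 km.
Vis-viva: v = √[μ(2/r − 1/a_t)] = √[1.327×10^11 × (2/5.86432×10^7 − 1/9.10316×10^7)] = 55.39 km/s.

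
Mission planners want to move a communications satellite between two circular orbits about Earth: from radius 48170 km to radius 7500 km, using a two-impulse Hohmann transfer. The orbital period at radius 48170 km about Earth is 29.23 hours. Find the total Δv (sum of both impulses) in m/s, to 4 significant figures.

Δv = 3683 m/s

From Kepler's third law T² = 4π²r³/μ at r = 48170 km, T = 29.23 hours = 29.23 × 3600 s = 1.05228×10^5 s: μ = 4π²r³/T² = 3.98499×10^5 km³/s².
Semi-major axis of the transfer orbit: a_t = (48170 + 7500)/2 = 27835 km.
Circular speed at r₁: v₁ = √(μ/r₁) = √(3.98499×10^5/48170) = 2.876 km/s.
On the transfer ellipse at r₁, v² = μ(2/r − 1/a) gives v_a = √[μ(2/r₁ − 1/a_t)] = 1.493 km/s.
First burn Δv₁ = |v_a − v₁| = 1.383 km/s.
At r₂, v₂ = √(μ/r₂) = 7.289 km/s.
Transfer-orbit speed at r₂: v_p = √[μ(2/r₂ − 1/a_t)] = 9.589 km/s.
Second burn Δv₂ = |v₂ − v_p| = 2.300 km/s.
Δv = Δv₁ + Δv₂ = 1.383 + 2.300 = 3.683 km/s.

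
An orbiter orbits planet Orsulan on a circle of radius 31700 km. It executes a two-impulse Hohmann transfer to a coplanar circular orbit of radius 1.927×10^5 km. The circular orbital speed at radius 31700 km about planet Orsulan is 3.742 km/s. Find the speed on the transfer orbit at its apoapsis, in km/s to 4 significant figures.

v = 0.8067 km/s

From the circular-orbit relation v² = μ/r at r = 31700 km: μ = v²r = (3.742)² × 31700 = 4.43881×10^5 km³/s².
The Hohmann ellipse has a_t = (r₁ + r₂)/2 = 1.122×10^5 km.
At apoapsis, r = 1.927×10^5 km.
From the vis-viva equation, v = √[μ(2/r − 1/a_t)] = 0.8067 km/s.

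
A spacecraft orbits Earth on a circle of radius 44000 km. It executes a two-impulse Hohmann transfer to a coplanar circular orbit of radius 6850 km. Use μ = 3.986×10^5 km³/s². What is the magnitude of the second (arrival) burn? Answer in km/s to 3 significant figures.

The Hohmann ellipse has a_t = (r₁ + r₂)/2 = 25425 km.
Circular speed at r = 6850 km: v_c = √(μ/r) = 7.6282 km/s.
Vis-viva on the transfer ellipse at r = 6850 km gives v_t = √[μ(2/r − 1/a_t)] = 10.035 km/s.
Δv₂ = |v_t − v_c| = |10.035 − 7.6282| = 2.407 km/s.

Δv₂ = 2.41 km/s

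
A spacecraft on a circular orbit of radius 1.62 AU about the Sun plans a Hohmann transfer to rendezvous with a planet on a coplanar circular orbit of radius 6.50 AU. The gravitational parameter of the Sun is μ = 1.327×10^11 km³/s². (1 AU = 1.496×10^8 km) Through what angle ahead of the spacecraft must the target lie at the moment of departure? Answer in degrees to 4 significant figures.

In km: r₁ = 1.62 × 1.496×10^8 = 2.42352×10^8 km; r₂ = 6.50 × 1.496×10^8 = 9.724×10^8 km.
The Hohmann ellipse has a_t = (r₁ + r₂)/2 = 6.07376×10^8 km.
Transfer time t = π√(a_t³/μ) = 1.29092×10^8 s.
Target angular speed ω₂ = √(μ/r₂³) = 1.20135×10^-8 rad/s.
Angle swept by the target during transfer: ω₂·t = 1.55085 rad = 88.86°.
The spacecraft traverses 180° on the transfer ellipse, so the target must lead by 180° − 88.86° = 91.14°.

φ = 91.14°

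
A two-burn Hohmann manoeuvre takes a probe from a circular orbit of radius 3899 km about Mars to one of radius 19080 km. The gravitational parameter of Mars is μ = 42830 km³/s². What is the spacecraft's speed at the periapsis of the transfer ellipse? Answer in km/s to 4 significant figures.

v = 4.271 km/s

Transfer-ellipse semi-major axis a_t = (r₁ + r₂)/2 = (3899 + 19080)/2 = 11489.5 km.
At periapsis, r = 3899 km.
Applying v² = μ(2/r − 1/a_t): v = 4.271 km/s.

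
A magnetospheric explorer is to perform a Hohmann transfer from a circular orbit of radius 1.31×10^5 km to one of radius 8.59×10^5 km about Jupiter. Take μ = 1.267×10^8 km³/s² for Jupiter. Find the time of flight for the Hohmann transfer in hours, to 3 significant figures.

Transfer-ellipse semi-major axis a_t = (r₁ + r₂)/2 = (1.310×10^5 + 8.590×10^5)/2 = 4.950×10^5 km.
By Kepler's third law the transfer-orbit period is T = 2π√(a_t³/μ), so t = T/2 = 97200 s.
Converting: 97200 s ÷ 3600 s/hour = 27.0 hours.

t = 27.0 hours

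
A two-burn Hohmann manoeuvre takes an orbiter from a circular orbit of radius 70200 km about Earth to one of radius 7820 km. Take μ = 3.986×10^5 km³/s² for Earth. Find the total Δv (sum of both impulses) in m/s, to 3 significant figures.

The Hohmann ellipse has a_t = (r₁ + r₂)/2 = 39010 km.
At r₁ the circular-orbit speed is v₁ = √(μ/r₁) = 2.383 km/s.
On the transfer ellipse at r₁, vis-viva equation gives v_a = √[μ(2/r₁ − 1/a_t)] = 1.067 km/s.
First burn Δv₁ = |v_a − v₁| = 1.316 km/s.
Circular speed at r₂: v₂ = √(μ/r₂) = 7.139 km/s.
Transfer-orbit speed at r₂: v_p = √[μ(2/r₂ − 1/a_t)] = 9.577 km/s.
Second burn Δv₂ = |v₂ − v_p| = 2.438 km/s.
Total Δv = Δv₁ + Δv₂ = 3.754 km/s.

Δv = 3750 m/s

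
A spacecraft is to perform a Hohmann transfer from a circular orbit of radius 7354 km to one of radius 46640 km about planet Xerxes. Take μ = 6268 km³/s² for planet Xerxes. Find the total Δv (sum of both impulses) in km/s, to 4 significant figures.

Δv = 0.4655 km/s

Transfer-ellipse semi-major axis a_t = (r₁ + r₂)/2 = (7354 + 46640)/2 = 26997 km.
At r₁ the circular-orbit speed is v₁ = √(μ/r₁) = 0.923215 km/s.
On the transfer ellipse at r₁, vis-viva equation gives v_p = √[μ(2/r₁ − 1/a_t)] = 1.21346 km/s.
First burn Δv₁ = |v_p − v₁| = 0.2902 km/s.
Circular speed at r₂: v₂ = √(μ/r₂) = 0.3666 km/s.
Transfer-orbit speed at r₂: v_a = √[μ(2/r₂ − 1/a_t)] = 0.1913 km/s.
Second burn Δv₂ = |v₂ − v_a| = 0.1753 km/s.
Δv = Δv₁ + Δv₂ = 0.2902 + 0.1753 = 0.4655 km/s.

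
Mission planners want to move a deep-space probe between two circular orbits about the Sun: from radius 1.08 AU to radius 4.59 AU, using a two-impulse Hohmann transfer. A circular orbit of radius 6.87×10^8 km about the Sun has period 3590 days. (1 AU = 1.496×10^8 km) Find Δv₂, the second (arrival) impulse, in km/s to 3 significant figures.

From Kepler's third law T² = 4π²r³/μ at r = 6.87×10^8 km, T = 3590 days = 3590 × 86400 s = 3.10176×10^8 s: μ = 4π²r³/T² = 1.33050×10^11 km³/s².
In km: r₁ = 1.08 × 1.496×10^8 = 1.61568×10^8 km; r₂ = 4.59 × 1.496×10^8 = 6.86664×10^8 km.
Transfer-ellipse semi-major axis a_t = (r₁ + r₂)/2 = (1.61568×10^8 + 6.86664×10^8)/2 = 4.24116×10^8 km.
Circular speed at r = 6.86664×10^8 km: v_c = √(μ/r) = 13.92 km/s.
Vis-viva on the transfer ellipse at r = 6.86664×10^8 km gives v_t = √[μ(2/r − 1/a_t)] = 8.592 km/s.
Δv₂ = |v_t − v_c| = |8.592 − 13.92| = 5.328 km/s.

Δv₂ = 5.33 km/s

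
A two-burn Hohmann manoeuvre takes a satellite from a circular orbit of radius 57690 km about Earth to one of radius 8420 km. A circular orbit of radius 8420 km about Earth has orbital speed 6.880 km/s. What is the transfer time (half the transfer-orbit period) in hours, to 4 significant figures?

From the circular-orbit relation v² = μ/r at r = 8420 km: μ = v²r = (6.880)² × 8420 = 3.98556×10^5 km³/s².
The Hohmann ellipse has a_t = (r₁ + r₂)/2 = 33055 km.
Transfer time t = π√(a_t³/μ) = π√((33055)³ / 3.98556×10^5) = 29906 s.
Converting: 29906 s ÷ 3600 s/hour = 8.307 hours.

t = 8.307 hours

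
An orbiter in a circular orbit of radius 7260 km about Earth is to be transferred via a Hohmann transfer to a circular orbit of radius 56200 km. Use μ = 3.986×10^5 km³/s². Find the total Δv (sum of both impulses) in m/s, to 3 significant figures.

Δv = 3840 m/s

Semi-major axis of the transfer orbit: a_t = (7260 + 56200)/2 = 31730 km.
At r₁ the circular-orbit speed is v₁ = √(μ/r₁) = 7.4097 km/s.
Transfer-orbit speed at r₁ (vis-viva equation): v_p = √[μ(2/r₁ − 1/a_t)] = 9.8613 km/s.
First burn Δv₁ = |v_p − v₁| = 2.452 km/s.
Circular speed at r₂: v₂ = √(μ/r₂) = 2.663 km/s.
Transfer-orbit speed at r₂: v_a = √[μ(2/r₂ − 1/a_t)] = 1.274 km/s.
Second burn Δv₂ = |v₂ − v_a| = 1.389 km/s.
Δv = Δv₁ + Δv₂ = 2.452 + 1.389 = 3.841 km/s.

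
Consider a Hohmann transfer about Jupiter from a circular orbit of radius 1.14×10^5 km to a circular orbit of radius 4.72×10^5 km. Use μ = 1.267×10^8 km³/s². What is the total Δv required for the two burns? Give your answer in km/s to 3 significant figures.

The Hohmann ellipse has a_t = (r₁ + r₂)/2 = 2.930×10^5 km.
Circular speed at r₁: v₁ = √(μ/r₁) = √(1.267×10^8/1.140×10^5) = 33.338 km/s.
On the transfer ellipse at r₁, vis-viva gives v_p = √[μ(2/r₁ − 1/a_t)] = 42.313 km/s.
First burn Δv₁ = |v_p − v₁| = 8.975 km/s.
Circular speed at r₂: v₂ = √(μ/r₂) = 16.384 km/s.
Transfer-orbit speed at r₂: v_a = √[μ(2/r₂ − 1/a_t)] = 10.220 km/s.
Second burn Δv₂ = |v₂ − v_a| = 6.164 km/s.
Total Δv = Δv₁ + Δv₂ = 15.14 km/s.

Δv = 15.1 km/s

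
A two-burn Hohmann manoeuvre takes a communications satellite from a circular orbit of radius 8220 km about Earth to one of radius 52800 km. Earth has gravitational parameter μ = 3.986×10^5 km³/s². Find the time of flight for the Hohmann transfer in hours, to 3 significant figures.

t = 7.37 hours

Transfer-ellipse semi-major axis a_t = (r₁ + r₂)/2 = (8220 + 52800)/2 = 30510 km.
By Kepler's third law the transfer-orbit period is T = 2π√(a_t³/μ), so t = T/2 = 26520 s.
Converting: 26520 s ÷ 3600 s/hour = 7.37 hours.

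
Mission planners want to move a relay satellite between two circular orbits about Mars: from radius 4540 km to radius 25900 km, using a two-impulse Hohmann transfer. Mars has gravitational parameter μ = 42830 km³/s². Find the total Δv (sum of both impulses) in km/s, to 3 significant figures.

Semi-major axis of the transfer orbit: a_t = (4540 + 25900)/2 = 15220 km.
Circular speed at r₁: v₁ = √(μ/r₁) = √(42830/4540) = 3.0715 km/s.
On the transfer ellipse at r₁, v² = μ(2/r − 1/a) gives v_p = √[μ(2/r₁ − 1/a_t)] = 4.0067 km/s.
First burn Δv₁ = |v_p − v₁| = 0.9352 km/s.
At r₂, v₂ = √(μ/r₂) = 1.28595 km/s.
Transfer-orbit speed at r₂: v_a = √[μ(2/r₂ − 1/a_t)] = 0.702336 km/s.
Second burn Δv₂ = |v₂ − v_a| = 0.5836 km/s.
Total Δv = Δv₁ + Δv₂ = 1.519 km/s.

Δv = 1.52 km/s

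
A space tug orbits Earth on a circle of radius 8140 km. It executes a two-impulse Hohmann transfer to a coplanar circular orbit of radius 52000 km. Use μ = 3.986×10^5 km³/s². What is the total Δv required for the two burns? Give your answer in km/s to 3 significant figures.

Δv = 3.53 km/s

The Hohmann ellipse has a_t = (r₁ + r₂)/2 = 30070 km.
At r₁ the circular-orbit speed is v₁ = √(μ/r₁) = 6.9977 km/s.
On the transfer ellipse at r₁, v² = μ(2/r − 1/a) gives v_p = √[μ(2/r₁ − 1/a_t)] = 9.2022 km/s.
First burn Δv₁ = |v_p − v₁| = 2.2045 km/s.
At r₂, v₂ = √(μ/r₂) = 2.7686 km/s.
Transfer-orbit speed at r₂: v_a = √[μ(2/r₂ − 1/a_t)] = 1.4405 km/s.
Second burn Δv₂ = |v₂ − v_a| = 1.3281 km/s.
Δv = Δv₁ + Δv₂ = 2.2045 + 1.3281 = 3.533 km/s.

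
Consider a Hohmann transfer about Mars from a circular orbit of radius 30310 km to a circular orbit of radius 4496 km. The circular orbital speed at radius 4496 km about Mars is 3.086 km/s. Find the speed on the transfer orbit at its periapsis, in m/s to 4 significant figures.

v = 4073 m/s

From the circular-orbit relation v² = μ/r at r = 4496 km: μ = v²r = (3.086)² × 4496 = 42817.2 km³/s².
Transfer-ellipse semi-major axis a_t = (r₁ + r₂)/2 = (30310 + 4496)/2 = 17403 km.
The periapsis of the transfer ellipse is at r = 4496 km.
Vis-viva: v = √[μ(2/r − 1/a_t)] = √[42817.2 × (2/4496 − 1/17403)] = 4.073 km/s.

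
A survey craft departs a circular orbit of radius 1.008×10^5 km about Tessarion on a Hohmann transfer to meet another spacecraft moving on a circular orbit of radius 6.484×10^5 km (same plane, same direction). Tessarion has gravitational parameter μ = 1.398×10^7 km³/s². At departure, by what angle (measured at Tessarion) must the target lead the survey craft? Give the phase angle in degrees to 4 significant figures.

The Hohmann ellipse has a_t = (r₁ + r₂)/2 = 3.746×10^5 km.
The half-period of the transfer ellipse is t = π√(a_t³/μ) = 1.926407×10^5 s.
The target's mean motion on its circular orbit is ω₂ = √(μ/r₂³) = 7.161254×10^-6 rad/s.
Angle swept by the target during transfer: ω₂·t = 1.3795 rad = 79.04°.
The survey craft traverses 180° on the transfer ellipse, so the target must lead by 180° − 79.04° = 101.0°.

φ = 101.0°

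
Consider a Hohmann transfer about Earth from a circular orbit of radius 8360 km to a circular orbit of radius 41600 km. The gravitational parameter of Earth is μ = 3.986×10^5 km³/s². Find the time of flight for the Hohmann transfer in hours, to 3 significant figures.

t = 5.46 hours

The Hohmann ellipse has a_t = (r₁ + r₂)/2 = 24980 km.
Half the transfer-orbit period gives t = π√(a_t³/μ) = 19650 s.
Converting: 19650 s ÷ 3600 s/hour = 5.46 hours.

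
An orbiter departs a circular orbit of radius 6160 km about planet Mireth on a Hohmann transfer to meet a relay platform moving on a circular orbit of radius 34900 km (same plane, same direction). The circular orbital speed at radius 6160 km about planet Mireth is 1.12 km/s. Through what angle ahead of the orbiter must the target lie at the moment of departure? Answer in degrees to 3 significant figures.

φ = 98.8°

From the circular-orbit relation v² = μ/r at r = 6160 km: μ = v²r = (1.12)² × 6160 = 7727.10 km³/s².
The Hohmann ellipse has a_t = (r₁ + r₂)/2 = 20530 km.
Transfer time t = π√(a_t³/μ) = 1.0513×10^5 s.
Target angular speed ω₂ = √(μ/r₂³) = 1.3482×10^-5 rad/s.
Angle swept by the target during transfer: ω₂·t = 1.4174 rad = 81.21°.
Arrival is 180° from departure on the ellipse, so φ = 180° − 81.21° = 98.8°.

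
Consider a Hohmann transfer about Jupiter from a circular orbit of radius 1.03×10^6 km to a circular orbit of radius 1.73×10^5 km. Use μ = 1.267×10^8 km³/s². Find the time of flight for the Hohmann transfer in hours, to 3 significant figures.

t = 36.2 hours

Semi-major axis of the transfer orbit: a_t = (1.030×10^6 + 1.730×10^5)/2 = 6.015×10^5 km.
By Kepler's third law the transfer-orbit period is T = 2π√(a_t³/μ), so t = T/2 = 1.302×10^5 s.
Converting: 1.302×10^5 s ÷ 3600 s/hour = 36.2 hours.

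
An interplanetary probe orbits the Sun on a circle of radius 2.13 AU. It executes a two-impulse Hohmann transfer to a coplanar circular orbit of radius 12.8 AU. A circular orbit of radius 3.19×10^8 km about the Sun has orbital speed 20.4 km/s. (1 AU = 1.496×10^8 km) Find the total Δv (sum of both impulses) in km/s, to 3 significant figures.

From the circular-orbit relation v² = μ/r at r = 3.19×10^8 km: μ = v²r = (20.4)² × 3.19×10^8 = 1.32755×10^11 km³/s².
In km: r₁ = 2.13 × 1.496×10^8 = 3.18648×10^8 km; r₂ = 12.8 × 1.496×10^8 = 1.91488×10^9 km.
Transfer-ellipse semi-major axis a_t = (r₁ + r₂)/2 = (3.18648×10^8 + 1.91488×10^9)/2 = 1.116764×10^9 km.
At r₁ the circular-orbit speed is v₁ = √(μ/r₁) = 20.41126 km/s.
Transfer-orbit speed at r₁ (v² = μ(2/r − 1/a)): v_p = √[μ(2/r₁ − 1/a_t)] = 26.72760 km/s.
First burn Δv₁ = |v_p − v₁| = 6.31634 km/s.
Circular speed at r₂: v₂ = √(μ/r₂) = 8.32635 km/s.
Transfer-orbit speed at r₂: v_a = √[μ(2/r₂ − 1/a_t)] = 4.44764 km/s.
Second burn Δv₂ = |v₂ − v_a| = 3.87871 km/s.
Total Δv = Δv₁ + Δv₂ = 10.20 km/s.

Δv = 10.2 km/s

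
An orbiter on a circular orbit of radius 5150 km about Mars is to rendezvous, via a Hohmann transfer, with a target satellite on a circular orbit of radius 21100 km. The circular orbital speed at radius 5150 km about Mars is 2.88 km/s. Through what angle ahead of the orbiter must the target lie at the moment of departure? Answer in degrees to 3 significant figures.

From the circular-orbit relation v² = μ/r at r = 5150 km: μ = v²r = (2.88)² × 5150 = 42716.2 km³/s².
The Hohmann ellipse has a_t = (r₁ + r₂)/2 = 13125 km.
Transfer time t = π√(a_t³/μ) = 22856.1 s.
Target angular speed ω₂ = √(μ/r₂³) = 6.74330×10^-5 rad/s.
Angle swept by the target during transfer: ω₂·t = 1.5413 rad = 88.31°.
Arrival is 180° from departure on the ellipse, so φ = 180° − 88.31° = 91.7°.

φ = 91.7°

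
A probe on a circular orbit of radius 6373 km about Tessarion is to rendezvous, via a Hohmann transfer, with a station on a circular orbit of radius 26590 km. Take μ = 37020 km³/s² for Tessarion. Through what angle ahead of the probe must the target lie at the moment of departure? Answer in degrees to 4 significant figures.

φ = 92.16°

Semi-major axis of the transfer orbit: a_t = (6373 + 26590)/2 = 16481.5 km.
The half-period of the transfer ellipse is t = π√(a_t³/μ) = 34548 s.
The target's mean motion on its circular orbit is ω₂ = √(μ/r₂³) = 4.4375×10^-5 rad/s.
Angle swept by the target during transfer: ω₂·t = 1.5331 rad = 87.84°.
The probe traverses 180° on the transfer ellipse, so the target must lead by 180° − 87.84° = 92.16°.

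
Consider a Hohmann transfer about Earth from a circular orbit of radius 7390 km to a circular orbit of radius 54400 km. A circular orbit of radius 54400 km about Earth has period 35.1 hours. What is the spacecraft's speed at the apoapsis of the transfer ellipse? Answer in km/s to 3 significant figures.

v = 1.32 km/s

From Kepler's third law T² = 4π²r³/μ at r = 54400 km, T = 35.1 hours = 35.1 × 3600 s = 1.2636×10^5 s: μ = 4π²r³/T² = 3.98050×10^5 km³/s².
The Hohmann ellipse has a_t = (r₁ + r₂)/2 = 30895 km.
The apoapsis of the transfer ellipse is at r = 54400 km.
Vis-viva: v = √[μ(2/r − 1/a_t)] = √[3.98050×10^5 × (2/54400 − 1/30895)] = 1.323 km/s.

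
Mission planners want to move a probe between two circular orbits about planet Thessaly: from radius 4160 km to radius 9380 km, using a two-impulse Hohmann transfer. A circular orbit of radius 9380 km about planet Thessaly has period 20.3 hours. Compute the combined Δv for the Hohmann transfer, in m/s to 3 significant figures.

Δv = 389 m/s

From Kepler's third law T² = 4π²r³/μ at r = 9380 km, T = 20.3 hours = 20.3 × 3600 s = 73080 s: μ = 4π²r³/T² = 6100.58 km³/s².
Transfer-ellipse semi-major axis a_t = (r₁ + r₂)/2 = (4160 + 9380)/2 = 6770 km.
Circular speed at r₁: v₁ = √(μ/r₁) = √(6100.58/4160) = 1.2110 km/s.
On the transfer ellipse at r₁, vis-viva gives v_p = √[μ(2/r₁ − 1/a_t)] = 1.4254 km/s.
First burn Δv₁ = |v_p − v₁| = 0.2144 km/s.
At r₂, v₂ = √(μ/r₂) = 0.8065 km/s.
Transfer-orbit speed at r₂: v_a = √[μ(2/r₂ − 1/a_t)] = 0.6322 km/s.
Second burn Δv₂ = |v₂ − v_a| = 0.1743 km/s.
Δv = Δv₁ + Δv₂ = 0.2144 + 0.1743 = 0.3887 km/s.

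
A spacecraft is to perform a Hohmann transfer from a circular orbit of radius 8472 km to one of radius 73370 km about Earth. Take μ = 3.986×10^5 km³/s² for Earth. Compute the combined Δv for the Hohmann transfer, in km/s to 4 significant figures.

Δv = 3.596 km/s

The Hohmann ellipse has a_t = (r₁ + r₂)/2 = 40921 km.
At r₁ the circular-orbit speed is v₁ = √(μ/r₁) = 6.8592 km/s.
On the transfer ellipse at r₁, v² = μ(2/r − 1/a) gives v_p = √[μ(2/r₁ − 1/a_t)] = 9.1846 km/s.
First burn Δv₁ = |v_p − v₁| = 2.3254 km/s.
At r₂, v₂ = √(μ/r₂) = 2.3308 km/s.
Transfer-orbit speed at r₂: v_a = √[μ(2/r₂ − 1/a_t)] = 1.0605 km/s.
Second burn Δv₂ = |v₂ − v_a| = 1.2703 km/s.
Total Δv = Δv₁ + Δv₂ = 3.596 km/s.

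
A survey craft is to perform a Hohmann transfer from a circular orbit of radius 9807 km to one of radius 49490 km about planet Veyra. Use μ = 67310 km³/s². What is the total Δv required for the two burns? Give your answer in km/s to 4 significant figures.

Semi-major axis of the transfer orbit: a_t = (9807 + 49490)/2 = 29648.5 km.
Circular speed at r₁: v₁ = √(μ/r₁) = √(67310/9807) = 2.619822 km/s.
Transfer-orbit speed at r₁ (vis-viva): v_p = √[μ(2/r₁ − 1/a_t)] = 3.384769 km/s.
First burn Δv₁ = |v_p − v₁| = 0.7649 km/s.
Circular speed at r₂: v₂ = √(μ/r₂) = 1.1662 km/s.
Transfer-orbit speed at r₂: v_a = √[μ(2/r₂ − 1/a_t)] = 0.67073 km/s.
Second burn Δv₂ = |v₂ − v_a| = 0.4955 km/s.
Total Δv = Δv₁ + Δv₂ = 1.260 km/s.

Δv = 1.260 km/s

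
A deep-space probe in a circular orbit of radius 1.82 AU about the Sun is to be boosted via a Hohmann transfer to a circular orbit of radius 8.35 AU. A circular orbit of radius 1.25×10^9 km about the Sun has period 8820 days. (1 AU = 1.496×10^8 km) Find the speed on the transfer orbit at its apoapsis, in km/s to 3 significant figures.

From Kepler's third law T² = 4π²r³/μ at r = 1.25×10^9 km, T = 8820 days = 8820 × 86400 s = 7.62048×10^8 s: μ = 4π²r³/T² = 1.32778×10^11 km³/s².
In km: r₁ = 1.82 × 1.496×10^8 = 2.72272×10^8 km; r₂ = 8.35 × 1.496×10^8 = 1.24916×10^9 km.
Transfer-ellipse semi-major axis a_t = (r₁ + r₂)/2 = (2.72272×10^8 + 1.24916×10^9)/2 = 7.60716×10^8 km.
The apoapsis of the transfer ellipse is at r = 1.24916×10^9 km.
Vis-viva: v = √[μ(2/r − 1/a_t)] = √[1.32778×10^11 × (2/1.24916×10^9 − 1/7.60716×10^8)] = 6.168 km/s.

v = 6.17 km/s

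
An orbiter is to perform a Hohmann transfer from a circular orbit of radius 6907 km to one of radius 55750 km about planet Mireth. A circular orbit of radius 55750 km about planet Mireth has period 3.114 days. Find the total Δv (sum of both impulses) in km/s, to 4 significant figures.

Δv = 1.926 km/s

From Kepler's third law T² = 4π²r³/μ at r = 55750 km, T = 3.114 days = 3.114 × 86400 s = 2.690496×10^5 s: μ = 4π²r³/T² = 94499.5 km³/s².
Semi-major axis of the transfer orbit: a_t = (6907 + 55750)/2 = 31328.5 km.
At r₁ the circular-orbit speed is v₁ = √(μ/r₁) = 3.699 km/s.
On the transfer ellipse at r₁, vis-viva equation gives v_p = √[μ(2/r₁ − 1/a_t)] = 4.934 km/s.
First burn Δv₁ = |v_p − v₁| = 1.235 km/s.
At r₂, v₂ = √(μ/r₂) = 1.3019 km/s.
Transfer-orbit speed at r₂: v_a = √[μ(2/r₂ − 1/a_t)] = 0.61132 km/s.
Second burn Δv₂ = |v₂ − v_a| = 0.6906 km/s.
Δv = Δv₁ + Δv₂ = 1.235 + 0.6906 = 1.926 km/s.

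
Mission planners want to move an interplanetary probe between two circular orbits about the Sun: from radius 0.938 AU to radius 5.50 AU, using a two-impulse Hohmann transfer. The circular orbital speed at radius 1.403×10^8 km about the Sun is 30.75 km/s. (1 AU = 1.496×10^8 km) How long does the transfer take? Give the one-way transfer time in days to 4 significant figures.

t = 1055 days

From the circular-orbit relation v² = μ/r at r = 1.403×10^8 km: μ = v²r = (30.75)² × 1.403×10^8 = 1.32662×10^11 km³/s².
In km: r₁ = 0.938 × 1.496×10^8 = 1.403248×10^8 km; r₂ = 5.50 × 1.496×10^8 = 8.228×10^8 km.
Transfer-ellipse semi-major axis a_t = (r₁ + r₂)/2 = (1.403248×10^8 + 8.228×10^8)/2 = 4.815624×10^8 km.
Transfer time t = π√(a_t³/μ) = π√((4.815624×10^8)³ / 1.32662×10^11) = 9.115×10^7 s.
Converting: 9.115×10^7 s ÷ 86400 s/day = 1055 days.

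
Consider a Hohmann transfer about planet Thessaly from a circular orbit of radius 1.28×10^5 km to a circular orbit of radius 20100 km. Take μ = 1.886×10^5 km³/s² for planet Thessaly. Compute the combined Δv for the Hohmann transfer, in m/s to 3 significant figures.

Δv = 1550 m/s

Transfer-ellipse semi-major axis a_t = (r₁ + r₂)/2 = (1.280×10^5 + 20100)/2 = 74050 km.
Circular speed at r₁: v₁ = √(μ/r₁) = √(1.886×10^5/1.280×10^5) = 1.21385 km/s.
Transfer-orbit speed at r₁ (vis-viva equation): v_a = √[μ(2/r₁ − 1/a_t)] = 0.632414 km/s.
First burn Δv₁ = |v_a − v₁| = 0.58144 km/s.
Circular speed at r₂: v₂ = √(μ/r₂) = 3.06318 km/s.
Transfer-orbit speed at r₂: v_p = √[μ(2/r₂ − 1/a_t)] = 4.02731 km/s.
Second burn Δv₂ = |v₂ − v_p| = 0.96413 km/s.
Δv = Δv₁ + Δv₂ = 0.58144 + 0.96413 = 1.546 km/s.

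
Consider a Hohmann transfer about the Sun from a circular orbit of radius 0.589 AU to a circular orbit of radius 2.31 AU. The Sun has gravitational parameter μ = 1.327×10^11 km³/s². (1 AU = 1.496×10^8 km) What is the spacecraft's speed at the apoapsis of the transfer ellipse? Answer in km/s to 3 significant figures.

v = 12.5 km/s

In km: r₁ = 0.589 × 1.496×10^8 = 8.81144×10^7 km; r₂ = 2.31 × 1.496×10^8 = 3.45576×10^8 km.
Transfer-ellipse semi-major axis a_t = (r₁ + r₂)/2 = (8.81144×10^7 + 3.45576×10^8)/2 = 2.168452×10^8 km.
At apoapsis, r = 3.45576×10^8 km.
Applying v² = μ(2/r − 1/a_t): v = 12.49 km/s.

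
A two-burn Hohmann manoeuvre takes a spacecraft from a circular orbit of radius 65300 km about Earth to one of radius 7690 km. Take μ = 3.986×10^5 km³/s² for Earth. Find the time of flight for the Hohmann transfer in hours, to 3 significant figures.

Semi-major axis of the transfer orbit: a_t = (65300 + 7690)/2 = 36495 km.
Transfer time t = π√(a_t³/μ) = π√((36495)³ / 3.986×10^5) = 34690 s.
Converting: 34690 s ÷ 3600 s/hour = 9.64 hours.

t = 9.64 hours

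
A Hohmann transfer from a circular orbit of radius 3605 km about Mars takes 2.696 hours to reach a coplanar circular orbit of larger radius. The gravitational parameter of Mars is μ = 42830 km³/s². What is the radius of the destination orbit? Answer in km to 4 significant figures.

r₂ = 11240 km

Transfer time t = 2.696 hours = 9705.6 s, and t = π√(a_t³/μ).
So a_t = (μ t²/π²)^(1/3) = (42830 × (9705.6)² / π²)^(1/3) = 7421.6 km.
Since a_t = (r₁ + r₂)/2, r₂ = 2a_t − r₁ = 2×7421.6 − 3605 = 11238.2 km.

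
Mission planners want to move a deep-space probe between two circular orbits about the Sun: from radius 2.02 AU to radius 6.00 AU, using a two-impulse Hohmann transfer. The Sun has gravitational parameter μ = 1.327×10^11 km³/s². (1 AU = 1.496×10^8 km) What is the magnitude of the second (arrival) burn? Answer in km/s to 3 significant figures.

Δv₂ = 3.53 km/s

In km: r₁ = 2.02 × 1.496×10^8 = 3.02192×10^8 km; r₂ = 6.00 × 1.496×10^8 = 8.976×10^8 km.
Semi-major axis of the transfer orbit: a_t = (3.02192×10^8 + 8.976×10^8)/2 = 5.99896×10^8 km.
Circular speed at r = 8.976×10^8 km: v_c = √(μ/r) = 12.159 km/s.
Transfer-orbit speed at the same r (vis-viva, a = a_t): v_t = √[μ(2/r − 1/a_t)] = 8.6297 km/s.
Δv₂ = |v_t − v_c| = |8.6297 − 12.159| = 3.529 km/s.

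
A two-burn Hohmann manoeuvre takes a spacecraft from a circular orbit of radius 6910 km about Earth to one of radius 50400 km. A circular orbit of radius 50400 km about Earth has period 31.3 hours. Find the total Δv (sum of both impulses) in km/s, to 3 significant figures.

From Kepler's third law T² = 4π²r³/μ at r = 50400 km, T = 31.3 hours = 31.3 × 3600 s = 1.1268×10^5 s: μ = 4π²r³/T² = 3.98068×10^5 km³/s².
Transfer-ellipse semi-major axis a_t = (r₁ + r₂)/2 = (6910 + 50400)/2 = 28655 km.
At r₁ the circular-orbit speed is v₁ = √(μ/r₁) = 7.5900 km/s.
Transfer-orbit speed at r₁ (vis-viva equation): v_p = √[μ(2/r₁ − 1/a_t)] = 10.066 km/s.
First burn Δv₁ = |v_p − v₁| = 2.476 km/s.
At r₂, v₂ = √(μ/r₂) = 2.810 km/s.
Transfer-orbit speed at r₂: v_a = √[μ(2/r₂ − 1/a_t)] = 1.380 km/s.
Second burn Δv₂ = |v₂ − v_a| = 1.430 km/s.
Δv = Δv₁ + Δv₂ = 2.476 + 1.430 = 3.906 km/s.

Δv = 3.91 km/s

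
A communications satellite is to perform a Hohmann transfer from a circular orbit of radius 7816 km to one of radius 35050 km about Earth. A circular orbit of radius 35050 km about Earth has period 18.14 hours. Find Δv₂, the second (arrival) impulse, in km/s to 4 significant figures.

Δv₂ = 1.336 km/s

From Kepler's third law T² = 4π²r³/μ at r = 35050 km, T = 18.14 hours = 18.14 × 3600 s = 65304 s: μ = 4π²r³/T² = 3.98606×10^5 km³/s².
Semi-major axis of the transfer orbit: a_t = (7816 + 35050)/2 = 21433 km.
Circular speed at r = 35050 km: v_c = √(μ/r) = 3.372 km/s.
Transfer-orbit speed at the same r (vis-viva, a = a_t): v_t = √[μ(2/r − 1/a_t)] = 2.036 km/s.
Δv₂ = |v_t − v_c| = |2.036 − 3.372| = 1.336 km/s.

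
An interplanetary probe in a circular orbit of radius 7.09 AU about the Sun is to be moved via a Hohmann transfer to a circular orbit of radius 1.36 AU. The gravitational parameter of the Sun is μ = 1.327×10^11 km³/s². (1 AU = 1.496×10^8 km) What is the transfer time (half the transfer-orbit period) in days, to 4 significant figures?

t = 1586 days

In km: r₁ = 7.09 × 1.496×10^8 = 1.060664×10^9 km; r₂ = 1.36 × 1.496×10^8 = 2.03456×10^8 km.
The Hohmann ellipse has a_t = (r₁ + r₂)/2 = 6.3206×10^8 km.
By Kepler's third law the transfer-orbit period is T = 2π√(a_t³/μ), so t = T/2 = 1.370×10^8 s.
Converting: 1.370×10^8 s ÷ 86400 s/day = 1586 days.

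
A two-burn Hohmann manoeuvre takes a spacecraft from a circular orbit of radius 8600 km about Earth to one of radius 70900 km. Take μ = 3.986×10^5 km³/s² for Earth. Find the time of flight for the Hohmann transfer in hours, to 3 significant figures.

t = 11.0 hours

Transfer-ellipse semi-major axis a_t = (r₁ + r₂)/2 = (8600 + 70900)/2 = 39750 km.
Half the transfer-orbit period gives t = π√(a_t³/μ) = 39440 s.
Converting: 39440 s ÷ 3600 s/hour = 11.0 hours.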